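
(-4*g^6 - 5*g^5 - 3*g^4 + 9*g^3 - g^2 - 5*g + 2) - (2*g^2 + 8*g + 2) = -4*g^6 - 5*g^5 - 3*g^4 + 9*g^3 - 3*g^2 - 13*g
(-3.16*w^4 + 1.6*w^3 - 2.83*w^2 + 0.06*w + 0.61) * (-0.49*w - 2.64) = 1.5484*w^5 + 7.5584*w^4 - 2.8373*w^3 + 7.4418*w^2 - 0.4573*w - 1.6104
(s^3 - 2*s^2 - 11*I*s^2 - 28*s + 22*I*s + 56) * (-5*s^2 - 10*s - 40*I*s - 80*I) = -5*s^5 + 15*I*s^4 - 280*s^3 + 1060*I*s^2 + 1200*s - 4480*I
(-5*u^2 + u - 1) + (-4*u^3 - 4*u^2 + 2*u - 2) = -4*u^3 - 9*u^2 + 3*u - 3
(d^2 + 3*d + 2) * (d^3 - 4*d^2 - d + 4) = d^5 - d^4 - 11*d^3 - 7*d^2 + 10*d + 8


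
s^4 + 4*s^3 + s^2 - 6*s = s*(s - 1)*(s + 2)*(s + 3)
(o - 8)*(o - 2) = o^2 - 10*o + 16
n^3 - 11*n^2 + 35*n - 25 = (n - 5)^2*(n - 1)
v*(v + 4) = v^2 + 4*v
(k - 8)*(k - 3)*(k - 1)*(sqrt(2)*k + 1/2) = sqrt(2)*k^4 - 12*sqrt(2)*k^3 + k^3/2 - 6*k^2 + 35*sqrt(2)*k^2 - 24*sqrt(2)*k + 35*k/2 - 12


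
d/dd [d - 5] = 1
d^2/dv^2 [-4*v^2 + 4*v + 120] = -8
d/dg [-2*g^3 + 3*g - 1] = 3 - 6*g^2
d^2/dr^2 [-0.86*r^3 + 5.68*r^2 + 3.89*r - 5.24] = 11.36 - 5.16*r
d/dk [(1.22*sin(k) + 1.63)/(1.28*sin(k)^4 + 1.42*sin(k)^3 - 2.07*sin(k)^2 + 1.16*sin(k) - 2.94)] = (-4.6848*sin(k)^4 - 11.8104*sin(k)^3 - 4.4184*sin(k)^2 + 6.7482*sin(k) - 5.4776)*cos(k)/(1.6384*sin(k)^8 + 3.6352*sin(k)^7 - 3.2828*sin(k)^6 - 2.9092*sin(k)^5 + 0.0528999999999993*sin(k)^4 - 13.152*sin(k)^3 + 13.5172*sin(k)^2 - 6.8208*sin(k) + 8.6436)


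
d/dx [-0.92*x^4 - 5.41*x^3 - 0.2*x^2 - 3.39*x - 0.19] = -3.68*x^3 - 16.23*x^2 - 0.4*x - 3.39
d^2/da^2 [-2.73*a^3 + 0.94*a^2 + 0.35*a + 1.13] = 1.88 - 16.38*a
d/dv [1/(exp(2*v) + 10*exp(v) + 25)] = 2*(-exp(v) - 5)*exp(v)/(exp(2*v) + 10*exp(v) + 25)^2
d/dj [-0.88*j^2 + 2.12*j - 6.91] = 2.12 - 1.76*j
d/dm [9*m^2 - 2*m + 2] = 18*m - 2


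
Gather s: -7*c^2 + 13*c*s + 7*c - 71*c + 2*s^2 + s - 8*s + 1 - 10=-7*c^2 - 64*c + 2*s^2 + s*(13*c - 7) - 9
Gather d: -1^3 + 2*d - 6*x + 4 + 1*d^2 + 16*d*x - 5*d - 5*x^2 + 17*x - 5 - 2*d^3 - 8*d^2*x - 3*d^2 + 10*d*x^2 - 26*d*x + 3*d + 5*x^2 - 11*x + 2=-2*d^3 + d^2*(-8*x - 2) + d*(10*x^2 - 10*x)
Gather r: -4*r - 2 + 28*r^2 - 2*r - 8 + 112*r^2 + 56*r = 140*r^2 + 50*r - 10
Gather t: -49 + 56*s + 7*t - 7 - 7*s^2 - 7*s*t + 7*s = -7*s^2 + 63*s + t*(7 - 7*s) - 56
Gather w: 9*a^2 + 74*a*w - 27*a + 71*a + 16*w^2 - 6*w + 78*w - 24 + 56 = 9*a^2 + 44*a + 16*w^2 + w*(74*a + 72) + 32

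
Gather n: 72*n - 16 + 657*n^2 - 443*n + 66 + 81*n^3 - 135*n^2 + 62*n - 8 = 81*n^3 + 522*n^2 - 309*n + 42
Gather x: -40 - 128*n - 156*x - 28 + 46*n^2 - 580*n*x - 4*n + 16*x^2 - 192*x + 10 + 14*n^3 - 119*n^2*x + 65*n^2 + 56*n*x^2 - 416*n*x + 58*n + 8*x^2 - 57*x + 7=14*n^3 + 111*n^2 - 74*n + x^2*(56*n + 24) + x*(-119*n^2 - 996*n - 405) - 51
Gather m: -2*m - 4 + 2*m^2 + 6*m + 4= 2*m^2 + 4*m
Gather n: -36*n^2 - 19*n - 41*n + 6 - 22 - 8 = -36*n^2 - 60*n - 24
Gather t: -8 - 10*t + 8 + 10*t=0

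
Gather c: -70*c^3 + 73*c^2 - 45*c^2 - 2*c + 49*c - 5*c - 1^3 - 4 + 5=-70*c^3 + 28*c^2 + 42*c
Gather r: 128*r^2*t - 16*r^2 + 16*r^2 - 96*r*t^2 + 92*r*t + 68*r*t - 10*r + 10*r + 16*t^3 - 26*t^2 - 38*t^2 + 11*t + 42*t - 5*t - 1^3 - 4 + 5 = 128*r^2*t + r*(-96*t^2 + 160*t) + 16*t^3 - 64*t^2 + 48*t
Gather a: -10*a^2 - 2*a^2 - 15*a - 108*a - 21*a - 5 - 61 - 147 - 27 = -12*a^2 - 144*a - 240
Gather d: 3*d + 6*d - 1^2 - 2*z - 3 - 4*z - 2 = 9*d - 6*z - 6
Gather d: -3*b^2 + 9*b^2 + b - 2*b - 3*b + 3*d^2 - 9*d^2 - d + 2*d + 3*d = 6*b^2 - 4*b - 6*d^2 + 4*d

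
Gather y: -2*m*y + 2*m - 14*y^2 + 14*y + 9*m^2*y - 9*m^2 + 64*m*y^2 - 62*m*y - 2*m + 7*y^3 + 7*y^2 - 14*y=-9*m^2 + 7*y^3 + y^2*(64*m - 7) + y*(9*m^2 - 64*m)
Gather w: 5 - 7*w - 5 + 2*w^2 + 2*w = 2*w^2 - 5*w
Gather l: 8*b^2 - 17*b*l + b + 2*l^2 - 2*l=8*b^2 + b + 2*l^2 + l*(-17*b - 2)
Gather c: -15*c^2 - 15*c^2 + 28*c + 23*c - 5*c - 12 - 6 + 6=-30*c^2 + 46*c - 12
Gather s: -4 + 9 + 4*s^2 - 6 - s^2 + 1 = 3*s^2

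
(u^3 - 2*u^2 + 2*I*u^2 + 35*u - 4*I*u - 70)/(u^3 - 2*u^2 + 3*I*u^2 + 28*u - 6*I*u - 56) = (u - 5*I)/(u - 4*I)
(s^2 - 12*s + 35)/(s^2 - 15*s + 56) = (s - 5)/(s - 8)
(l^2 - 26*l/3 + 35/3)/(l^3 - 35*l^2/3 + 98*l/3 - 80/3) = (l - 7)/(l^2 - 10*l + 16)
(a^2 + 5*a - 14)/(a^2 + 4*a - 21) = (a - 2)/(a - 3)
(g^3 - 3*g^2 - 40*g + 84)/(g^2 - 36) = (g^2 - 9*g + 14)/(g - 6)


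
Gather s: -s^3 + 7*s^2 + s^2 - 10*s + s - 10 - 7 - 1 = -s^3 + 8*s^2 - 9*s - 18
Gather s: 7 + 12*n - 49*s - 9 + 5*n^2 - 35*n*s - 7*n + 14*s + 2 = 5*n^2 + 5*n + s*(-35*n - 35)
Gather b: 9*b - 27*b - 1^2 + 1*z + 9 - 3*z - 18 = -18*b - 2*z - 10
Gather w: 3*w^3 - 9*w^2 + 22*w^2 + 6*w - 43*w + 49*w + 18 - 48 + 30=3*w^3 + 13*w^2 + 12*w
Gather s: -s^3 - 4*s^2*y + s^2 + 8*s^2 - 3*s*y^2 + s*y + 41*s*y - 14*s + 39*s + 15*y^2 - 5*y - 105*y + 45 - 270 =-s^3 + s^2*(9 - 4*y) + s*(-3*y^2 + 42*y + 25) + 15*y^2 - 110*y - 225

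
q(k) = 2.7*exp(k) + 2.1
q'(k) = 2.7*exp(k)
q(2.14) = 25.05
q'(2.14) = 22.95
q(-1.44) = 2.74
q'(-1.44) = 0.64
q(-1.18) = 2.93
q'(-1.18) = 0.83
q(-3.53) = 2.18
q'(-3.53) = 0.08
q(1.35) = 12.52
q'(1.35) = 10.42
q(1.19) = 10.98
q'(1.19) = 8.88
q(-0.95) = 3.14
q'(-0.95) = 1.04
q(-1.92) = 2.50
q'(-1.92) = 0.40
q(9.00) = 21880.43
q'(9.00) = 21878.33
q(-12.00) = 2.10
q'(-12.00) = 0.00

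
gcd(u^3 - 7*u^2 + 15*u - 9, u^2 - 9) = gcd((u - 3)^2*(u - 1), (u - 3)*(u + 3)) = u - 3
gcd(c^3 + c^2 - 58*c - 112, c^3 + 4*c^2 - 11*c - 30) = c + 2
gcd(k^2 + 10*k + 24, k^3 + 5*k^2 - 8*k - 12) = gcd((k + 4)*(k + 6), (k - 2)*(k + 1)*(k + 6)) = k + 6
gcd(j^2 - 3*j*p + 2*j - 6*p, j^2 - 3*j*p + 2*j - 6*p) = -j^2 + 3*j*p - 2*j + 6*p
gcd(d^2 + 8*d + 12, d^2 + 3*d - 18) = d + 6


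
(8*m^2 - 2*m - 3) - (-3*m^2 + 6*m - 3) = 11*m^2 - 8*m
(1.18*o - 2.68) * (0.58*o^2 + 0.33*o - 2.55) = 0.6844*o^3 - 1.165*o^2 - 3.8934*o + 6.834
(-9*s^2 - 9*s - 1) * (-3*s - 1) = 27*s^3 + 36*s^2 + 12*s + 1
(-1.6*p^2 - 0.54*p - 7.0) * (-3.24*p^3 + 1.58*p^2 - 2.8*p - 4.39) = 5.184*p^5 - 0.7784*p^4 + 26.3068*p^3 - 2.524*p^2 + 21.9706*p + 30.73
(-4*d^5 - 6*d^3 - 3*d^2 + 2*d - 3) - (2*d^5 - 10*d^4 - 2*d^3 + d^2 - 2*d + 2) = -6*d^5 + 10*d^4 - 4*d^3 - 4*d^2 + 4*d - 5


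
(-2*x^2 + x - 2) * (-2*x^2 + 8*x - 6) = 4*x^4 - 18*x^3 + 24*x^2 - 22*x + 12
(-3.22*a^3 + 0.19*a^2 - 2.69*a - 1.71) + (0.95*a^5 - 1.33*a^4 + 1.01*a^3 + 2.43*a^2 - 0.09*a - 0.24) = 0.95*a^5 - 1.33*a^4 - 2.21*a^3 + 2.62*a^2 - 2.78*a - 1.95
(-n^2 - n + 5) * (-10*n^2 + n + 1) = 10*n^4 + 9*n^3 - 52*n^2 + 4*n + 5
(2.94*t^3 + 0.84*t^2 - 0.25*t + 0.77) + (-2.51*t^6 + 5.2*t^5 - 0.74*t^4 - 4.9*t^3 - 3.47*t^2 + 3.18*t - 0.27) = -2.51*t^6 + 5.2*t^5 - 0.74*t^4 - 1.96*t^3 - 2.63*t^2 + 2.93*t + 0.5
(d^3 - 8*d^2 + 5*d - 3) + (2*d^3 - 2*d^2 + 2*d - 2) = 3*d^3 - 10*d^2 + 7*d - 5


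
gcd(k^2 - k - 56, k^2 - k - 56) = k^2 - k - 56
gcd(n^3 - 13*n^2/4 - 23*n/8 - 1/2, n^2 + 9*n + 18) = 1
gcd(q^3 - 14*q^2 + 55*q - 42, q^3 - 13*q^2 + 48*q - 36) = q^2 - 7*q + 6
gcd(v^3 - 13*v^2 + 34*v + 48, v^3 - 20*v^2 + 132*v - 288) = v^2 - 14*v + 48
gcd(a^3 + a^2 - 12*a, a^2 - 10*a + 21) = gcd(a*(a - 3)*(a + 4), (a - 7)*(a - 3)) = a - 3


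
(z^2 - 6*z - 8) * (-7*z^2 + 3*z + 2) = -7*z^4 + 45*z^3 + 40*z^2 - 36*z - 16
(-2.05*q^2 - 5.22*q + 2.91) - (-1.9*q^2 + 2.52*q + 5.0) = -0.15*q^2 - 7.74*q - 2.09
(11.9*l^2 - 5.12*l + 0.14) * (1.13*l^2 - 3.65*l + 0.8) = 13.447*l^4 - 49.2206*l^3 + 28.3662*l^2 - 4.607*l + 0.112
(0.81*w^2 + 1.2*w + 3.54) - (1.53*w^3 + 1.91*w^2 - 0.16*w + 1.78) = -1.53*w^3 - 1.1*w^2 + 1.36*w + 1.76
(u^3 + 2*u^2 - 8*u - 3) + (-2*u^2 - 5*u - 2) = u^3 - 13*u - 5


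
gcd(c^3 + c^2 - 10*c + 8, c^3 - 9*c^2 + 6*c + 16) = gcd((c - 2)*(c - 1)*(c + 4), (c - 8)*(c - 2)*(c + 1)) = c - 2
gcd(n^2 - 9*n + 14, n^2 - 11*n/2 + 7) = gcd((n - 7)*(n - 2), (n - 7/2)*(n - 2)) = n - 2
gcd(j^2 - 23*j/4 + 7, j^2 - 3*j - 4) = j - 4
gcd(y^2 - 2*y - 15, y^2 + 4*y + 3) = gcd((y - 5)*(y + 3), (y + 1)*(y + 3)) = y + 3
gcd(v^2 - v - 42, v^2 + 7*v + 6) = v + 6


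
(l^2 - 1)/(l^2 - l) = (l + 1)/l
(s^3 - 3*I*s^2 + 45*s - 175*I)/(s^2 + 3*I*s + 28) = (s^2 - 10*I*s - 25)/(s - 4*I)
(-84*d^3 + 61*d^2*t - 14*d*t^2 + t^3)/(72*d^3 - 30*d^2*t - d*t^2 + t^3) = (-7*d + t)/(6*d + t)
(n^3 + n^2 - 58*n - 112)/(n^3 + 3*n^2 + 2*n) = (n^2 - n - 56)/(n*(n + 1))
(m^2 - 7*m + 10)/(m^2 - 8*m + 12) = (m - 5)/(m - 6)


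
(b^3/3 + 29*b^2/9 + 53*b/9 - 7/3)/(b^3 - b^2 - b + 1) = (3*b^3 + 29*b^2 + 53*b - 21)/(9*(b^3 - b^2 - b + 1))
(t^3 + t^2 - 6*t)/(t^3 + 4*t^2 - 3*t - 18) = t/(t + 3)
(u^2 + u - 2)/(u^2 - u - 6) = (u - 1)/(u - 3)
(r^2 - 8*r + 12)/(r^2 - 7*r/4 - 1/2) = 4*(r - 6)/(4*r + 1)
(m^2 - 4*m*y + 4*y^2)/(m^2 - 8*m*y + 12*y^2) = (-m + 2*y)/(-m + 6*y)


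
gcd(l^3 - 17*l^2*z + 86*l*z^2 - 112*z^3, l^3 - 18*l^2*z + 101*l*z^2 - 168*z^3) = l^2 - 15*l*z + 56*z^2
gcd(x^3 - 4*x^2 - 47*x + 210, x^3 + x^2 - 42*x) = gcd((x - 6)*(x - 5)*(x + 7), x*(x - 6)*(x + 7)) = x^2 + x - 42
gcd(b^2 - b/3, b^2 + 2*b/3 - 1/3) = b - 1/3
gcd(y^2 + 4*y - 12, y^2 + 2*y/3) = 1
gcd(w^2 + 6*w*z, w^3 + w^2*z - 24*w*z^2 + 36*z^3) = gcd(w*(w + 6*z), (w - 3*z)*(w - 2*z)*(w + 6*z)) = w + 6*z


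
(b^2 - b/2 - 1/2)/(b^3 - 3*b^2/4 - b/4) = 2*(2*b + 1)/(b*(4*b + 1))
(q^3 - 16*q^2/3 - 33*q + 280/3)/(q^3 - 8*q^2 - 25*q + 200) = (q - 7/3)/(q - 5)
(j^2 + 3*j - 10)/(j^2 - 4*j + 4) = (j + 5)/(j - 2)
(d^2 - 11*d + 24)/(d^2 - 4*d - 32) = (d - 3)/(d + 4)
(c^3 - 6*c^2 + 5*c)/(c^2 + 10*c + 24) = c*(c^2 - 6*c + 5)/(c^2 + 10*c + 24)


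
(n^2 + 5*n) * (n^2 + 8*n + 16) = n^4 + 13*n^3 + 56*n^2 + 80*n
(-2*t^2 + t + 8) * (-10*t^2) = 20*t^4 - 10*t^3 - 80*t^2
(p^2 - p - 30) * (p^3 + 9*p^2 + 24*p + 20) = p^5 + 8*p^4 - 15*p^3 - 274*p^2 - 740*p - 600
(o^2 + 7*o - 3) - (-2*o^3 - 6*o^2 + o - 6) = 2*o^3 + 7*o^2 + 6*o + 3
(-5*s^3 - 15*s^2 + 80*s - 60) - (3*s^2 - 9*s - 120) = -5*s^3 - 18*s^2 + 89*s + 60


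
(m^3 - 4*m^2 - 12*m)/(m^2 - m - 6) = m*(m - 6)/(m - 3)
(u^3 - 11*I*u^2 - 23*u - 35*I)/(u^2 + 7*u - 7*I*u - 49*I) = (u^2 - 4*I*u + 5)/(u + 7)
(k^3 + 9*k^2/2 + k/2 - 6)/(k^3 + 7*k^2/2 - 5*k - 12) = (k - 1)/(k - 2)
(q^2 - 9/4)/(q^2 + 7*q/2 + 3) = (q - 3/2)/(q + 2)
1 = 1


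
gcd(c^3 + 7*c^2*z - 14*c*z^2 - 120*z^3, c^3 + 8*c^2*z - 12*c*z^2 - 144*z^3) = -c^2 - 2*c*z + 24*z^2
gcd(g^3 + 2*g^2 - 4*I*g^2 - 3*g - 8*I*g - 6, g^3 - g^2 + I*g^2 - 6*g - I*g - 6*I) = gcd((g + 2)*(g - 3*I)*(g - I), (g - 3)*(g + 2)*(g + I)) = g + 2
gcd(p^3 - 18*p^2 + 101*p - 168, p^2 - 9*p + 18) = p - 3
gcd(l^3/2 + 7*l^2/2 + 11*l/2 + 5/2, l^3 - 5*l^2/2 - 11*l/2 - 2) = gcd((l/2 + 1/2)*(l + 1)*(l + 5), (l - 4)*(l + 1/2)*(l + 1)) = l + 1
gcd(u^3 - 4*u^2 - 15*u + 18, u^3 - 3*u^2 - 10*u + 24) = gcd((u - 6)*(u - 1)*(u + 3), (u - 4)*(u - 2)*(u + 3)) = u + 3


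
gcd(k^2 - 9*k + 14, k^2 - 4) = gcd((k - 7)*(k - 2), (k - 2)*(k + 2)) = k - 2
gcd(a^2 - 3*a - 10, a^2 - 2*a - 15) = a - 5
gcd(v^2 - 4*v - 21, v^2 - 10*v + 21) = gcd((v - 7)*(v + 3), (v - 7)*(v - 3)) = v - 7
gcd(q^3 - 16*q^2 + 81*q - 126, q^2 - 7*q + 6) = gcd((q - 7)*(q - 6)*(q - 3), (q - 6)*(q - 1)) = q - 6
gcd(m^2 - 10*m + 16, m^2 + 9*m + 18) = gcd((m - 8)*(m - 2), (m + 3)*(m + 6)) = 1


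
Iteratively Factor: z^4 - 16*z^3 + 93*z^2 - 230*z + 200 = (z - 2)*(z^3 - 14*z^2 + 65*z - 100) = (z - 5)*(z - 2)*(z^2 - 9*z + 20) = (z - 5)^2*(z - 2)*(z - 4)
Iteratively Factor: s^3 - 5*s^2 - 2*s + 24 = (s - 3)*(s^2 - 2*s - 8) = (s - 4)*(s - 3)*(s + 2)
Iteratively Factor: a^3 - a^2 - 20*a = (a + 4)*(a^2 - 5*a) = a*(a + 4)*(a - 5)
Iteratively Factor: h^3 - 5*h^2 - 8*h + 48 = (h + 3)*(h^2 - 8*h + 16) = (h - 4)*(h + 3)*(h - 4)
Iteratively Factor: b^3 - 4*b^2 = (b - 4)*(b^2) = b*(b - 4)*(b)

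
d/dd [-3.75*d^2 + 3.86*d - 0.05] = 3.86 - 7.5*d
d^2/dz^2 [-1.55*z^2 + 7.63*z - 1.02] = -3.10000000000000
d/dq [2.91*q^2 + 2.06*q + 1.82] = 5.82*q + 2.06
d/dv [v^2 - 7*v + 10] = 2*v - 7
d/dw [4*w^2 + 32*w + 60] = 8*w + 32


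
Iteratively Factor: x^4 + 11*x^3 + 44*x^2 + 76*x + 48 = (x + 3)*(x^3 + 8*x^2 + 20*x + 16) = (x + 2)*(x + 3)*(x^2 + 6*x + 8) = (x + 2)^2*(x + 3)*(x + 4)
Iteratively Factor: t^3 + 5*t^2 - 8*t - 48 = (t - 3)*(t^2 + 8*t + 16) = (t - 3)*(t + 4)*(t + 4)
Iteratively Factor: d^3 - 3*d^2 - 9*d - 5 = (d - 5)*(d^2 + 2*d + 1) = (d - 5)*(d + 1)*(d + 1)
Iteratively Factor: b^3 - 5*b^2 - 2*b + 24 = (b + 2)*(b^2 - 7*b + 12) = (b - 4)*(b + 2)*(b - 3)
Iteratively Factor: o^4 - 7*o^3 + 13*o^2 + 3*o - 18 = (o + 1)*(o^3 - 8*o^2 + 21*o - 18) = (o - 3)*(o + 1)*(o^2 - 5*o + 6) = (o - 3)*(o - 2)*(o + 1)*(o - 3)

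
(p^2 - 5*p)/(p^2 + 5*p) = (p - 5)/(p + 5)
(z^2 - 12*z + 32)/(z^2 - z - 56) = (z - 4)/(z + 7)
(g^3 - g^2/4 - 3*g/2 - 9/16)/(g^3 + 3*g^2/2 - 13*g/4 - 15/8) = (4*g + 3)/(2*(2*g + 5))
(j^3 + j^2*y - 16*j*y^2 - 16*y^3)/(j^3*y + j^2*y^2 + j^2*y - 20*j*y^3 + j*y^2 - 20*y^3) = (j^2 + 5*j*y + 4*y^2)/(y*(j^2 + 5*j*y + j + 5*y))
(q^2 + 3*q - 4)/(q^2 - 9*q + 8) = (q + 4)/(q - 8)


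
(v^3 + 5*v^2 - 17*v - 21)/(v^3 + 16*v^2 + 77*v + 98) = (v^2 - 2*v - 3)/(v^2 + 9*v + 14)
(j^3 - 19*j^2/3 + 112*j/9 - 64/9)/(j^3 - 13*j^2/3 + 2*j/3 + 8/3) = (9*j^2 - 48*j + 64)/(3*(3*j^2 - 10*j - 8))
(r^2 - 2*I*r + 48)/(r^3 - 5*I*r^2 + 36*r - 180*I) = (r - 8*I)/(r^2 - 11*I*r - 30)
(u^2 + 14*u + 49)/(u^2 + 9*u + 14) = (u + 7)/(u + 2)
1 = 1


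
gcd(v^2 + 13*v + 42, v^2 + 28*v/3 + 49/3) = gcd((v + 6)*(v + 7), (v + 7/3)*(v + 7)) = v + 7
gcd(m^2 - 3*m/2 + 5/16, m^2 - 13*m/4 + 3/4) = m - 1/4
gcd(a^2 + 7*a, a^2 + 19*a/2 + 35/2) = a + 7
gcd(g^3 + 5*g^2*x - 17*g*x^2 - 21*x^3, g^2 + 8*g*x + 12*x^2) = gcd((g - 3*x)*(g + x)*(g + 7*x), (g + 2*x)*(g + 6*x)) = 1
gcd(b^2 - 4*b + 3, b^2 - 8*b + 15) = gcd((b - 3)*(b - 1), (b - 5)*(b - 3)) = b - 3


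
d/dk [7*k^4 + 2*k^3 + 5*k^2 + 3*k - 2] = 28*k^3 + 6*k^2 + 10*k + 3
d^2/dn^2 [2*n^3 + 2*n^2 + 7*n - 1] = 12*n + 4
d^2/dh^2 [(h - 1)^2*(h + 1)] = 6*h - 2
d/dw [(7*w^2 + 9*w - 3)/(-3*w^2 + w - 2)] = (34*w^2 - 46*w - 15)/(9*w^4 - 6*w^3 + 13*w^2 - 4*w + 4)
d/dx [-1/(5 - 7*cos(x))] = 7*sin(x)/(7*cos(x) - 5)^2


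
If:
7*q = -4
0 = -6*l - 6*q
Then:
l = 4/7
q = -4/7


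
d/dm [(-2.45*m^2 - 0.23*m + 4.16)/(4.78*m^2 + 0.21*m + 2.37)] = (0.5849*m^2 - 51.3826*m - 1.4187)/(22.8484*m^4 + 2.0076*m^3 + 22.7013*m^2 + 0.9954*m + 5.6169)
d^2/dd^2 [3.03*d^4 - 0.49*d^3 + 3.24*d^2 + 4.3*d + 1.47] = 36.36*d^2 - 2.94*d + 6.48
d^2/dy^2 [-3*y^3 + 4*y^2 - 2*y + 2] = 8 - 18*y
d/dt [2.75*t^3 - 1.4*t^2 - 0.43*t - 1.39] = 8.25*t^2 - 2.8*t - 0.43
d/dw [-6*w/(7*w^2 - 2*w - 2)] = 6*(7*w^2 + 2)/(49*w^4 - 28*w^3 - 24*w^2 + 8*w + 4)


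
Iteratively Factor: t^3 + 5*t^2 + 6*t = (t + 3)*(t^2 + 2*t) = t*(t + 3)*(t + 2)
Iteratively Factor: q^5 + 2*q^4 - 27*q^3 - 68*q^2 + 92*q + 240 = (q + 4)*(q^4 - 2*q^3 - 19*q^2 + 8*q + 60) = (q - 5)*(q + 4)*(q^3 + 3*q^2 - 4*q - 12) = (q - 5)*(q + 2)*(q + 4)*(q^2 + q - 6) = (q - 5)*(q + 2)*(q + 3)*(q + 4)*(q - 2)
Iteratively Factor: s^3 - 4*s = (s - 2)*(s^2 + 2*s) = (s - 2)*(s + 2)*(s)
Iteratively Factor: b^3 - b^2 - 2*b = (b - 2)*(b^2 + b) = (b - 2)*(b + 1)*(b)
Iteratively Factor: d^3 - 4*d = (d + 2)*(d^2 - 2*d) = (d - 2)*(d + 2)*(d)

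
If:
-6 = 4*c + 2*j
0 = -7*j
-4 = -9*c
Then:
No Solution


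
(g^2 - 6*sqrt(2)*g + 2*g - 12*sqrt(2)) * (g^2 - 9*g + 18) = g^4 - 6*sqrt(2)*g^3 - 7*g^3 + 42*sqrt(2)*g^2 + 36*g - 216*sqrt(2)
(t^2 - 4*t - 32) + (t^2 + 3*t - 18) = 2*t^2 - t - 50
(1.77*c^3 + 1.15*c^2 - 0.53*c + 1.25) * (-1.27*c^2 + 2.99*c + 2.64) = -2.2479*c^5 + 3.8318*c^4 + 8.7844*c^3 - 0.1362*c^2 + 2.3383*c + 3.3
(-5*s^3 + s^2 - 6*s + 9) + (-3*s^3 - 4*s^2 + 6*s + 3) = -8*s^3 - 3*s^2 + 12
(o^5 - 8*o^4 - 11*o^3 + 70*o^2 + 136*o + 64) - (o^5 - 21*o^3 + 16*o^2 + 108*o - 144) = -8*o^4 + 10*o^3 + 54*o^2 + 28*o + 208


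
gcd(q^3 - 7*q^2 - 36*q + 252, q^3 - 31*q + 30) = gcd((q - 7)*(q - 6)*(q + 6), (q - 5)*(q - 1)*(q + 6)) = q + 6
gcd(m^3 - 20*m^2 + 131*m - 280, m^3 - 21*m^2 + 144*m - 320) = m^2 - 13*m + 40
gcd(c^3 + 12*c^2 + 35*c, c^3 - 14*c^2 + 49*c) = c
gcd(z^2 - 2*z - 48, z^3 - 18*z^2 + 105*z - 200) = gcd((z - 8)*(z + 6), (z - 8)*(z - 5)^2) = z - 8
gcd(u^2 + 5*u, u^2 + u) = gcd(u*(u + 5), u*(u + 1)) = u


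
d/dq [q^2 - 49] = 2*q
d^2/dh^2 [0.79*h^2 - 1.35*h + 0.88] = 1.58000000000000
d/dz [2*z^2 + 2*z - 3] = 4*z + 2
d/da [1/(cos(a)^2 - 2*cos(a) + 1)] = 2*sin(a)/(cos(a) - 1)^3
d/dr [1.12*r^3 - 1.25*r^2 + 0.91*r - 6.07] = 3.36*r^2 - 2.5*r + 0.91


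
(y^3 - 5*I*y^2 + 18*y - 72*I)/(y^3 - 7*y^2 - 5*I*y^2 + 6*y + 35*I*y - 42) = (y^2 + I*y + 12)/(y^2 + y*(-7 + I) - 7*I)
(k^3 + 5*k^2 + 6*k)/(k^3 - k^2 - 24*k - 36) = k/(k - 6)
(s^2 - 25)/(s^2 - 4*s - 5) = (s + 5)/(s + 1)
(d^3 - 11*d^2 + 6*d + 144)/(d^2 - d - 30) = (d^2 - 5*d - 24)/(d + 5)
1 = 1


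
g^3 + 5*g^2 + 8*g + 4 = (g + 1)*(g + 2)^2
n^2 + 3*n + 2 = (n + 1)*(n + 2)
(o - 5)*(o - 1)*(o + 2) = o^3 - 4*o^2 - 7*o + 10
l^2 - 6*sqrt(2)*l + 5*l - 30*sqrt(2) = (l + 5)*(l - 6*sqrt(2))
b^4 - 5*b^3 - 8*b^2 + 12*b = b*(b - 6)*(b - 1)*(b + 2)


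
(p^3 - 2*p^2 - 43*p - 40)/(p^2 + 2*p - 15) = (p^2 - 7*p - 8)/(p - 3)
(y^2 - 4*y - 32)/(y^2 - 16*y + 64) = (y + 4)/(y - 8)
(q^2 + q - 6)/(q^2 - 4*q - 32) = (-q^2 - q + 6)/(-q^2 + 4*q + 32)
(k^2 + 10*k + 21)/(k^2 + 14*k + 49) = (k + 3)/(k + 7)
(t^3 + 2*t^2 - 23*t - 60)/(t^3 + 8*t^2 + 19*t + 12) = (t - 5)/(t + 1)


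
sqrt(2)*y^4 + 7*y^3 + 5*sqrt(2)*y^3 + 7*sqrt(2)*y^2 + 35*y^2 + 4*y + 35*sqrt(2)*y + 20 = (y + 5)*(y + sqrt(2))*(y + 2*sqrt(2))*(sqrt(2)*y + 1)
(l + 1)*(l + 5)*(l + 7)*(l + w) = l^4 + l^3*w + 13*l^3 + 13*l^2*w + 47*l^2 + 47*l*w + 35*l + 35*w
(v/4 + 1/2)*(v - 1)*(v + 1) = v^3/4 + v^2/2 - v/4 - 1/2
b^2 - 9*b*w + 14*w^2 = (b - 7*w)*(b - 2*w)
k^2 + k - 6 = (k - 2)*(k + 3)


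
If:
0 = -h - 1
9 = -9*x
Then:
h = -1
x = -1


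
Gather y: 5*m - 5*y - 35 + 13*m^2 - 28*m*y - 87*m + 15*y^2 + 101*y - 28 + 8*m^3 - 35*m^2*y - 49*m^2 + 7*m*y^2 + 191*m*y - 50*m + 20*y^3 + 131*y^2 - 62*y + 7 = 8*m^3 - 36*m^2 - 132*m + 20*y^3 + y^2*(7*m + 146) + y*(-35*m^2 + 163*m + 34) - 56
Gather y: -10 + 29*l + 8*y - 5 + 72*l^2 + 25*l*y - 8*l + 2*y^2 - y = 72*l^2 + 21*l + 2*y^2 + y*(25*l + 7) - 15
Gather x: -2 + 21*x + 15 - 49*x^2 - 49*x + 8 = -49*x^2 - 28*x + 21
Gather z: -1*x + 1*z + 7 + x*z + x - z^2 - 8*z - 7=-z^2 + z*(x - 7)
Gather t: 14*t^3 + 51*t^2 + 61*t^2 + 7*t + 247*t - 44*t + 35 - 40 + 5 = 14*t^3 + 112*t^2 + 210*t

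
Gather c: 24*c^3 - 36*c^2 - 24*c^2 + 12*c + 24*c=24*c^3 - 60*c^2 + 36*c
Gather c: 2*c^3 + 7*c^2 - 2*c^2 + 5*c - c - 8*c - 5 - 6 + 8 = 2*c^3 + 5*c^2 - 4*c - 3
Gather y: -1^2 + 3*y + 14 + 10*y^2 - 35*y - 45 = 10*y^2 - 32*y - 32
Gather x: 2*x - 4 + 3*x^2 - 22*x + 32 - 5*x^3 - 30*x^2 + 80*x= -5*x^3 - 27*x^2 + 60*x + 28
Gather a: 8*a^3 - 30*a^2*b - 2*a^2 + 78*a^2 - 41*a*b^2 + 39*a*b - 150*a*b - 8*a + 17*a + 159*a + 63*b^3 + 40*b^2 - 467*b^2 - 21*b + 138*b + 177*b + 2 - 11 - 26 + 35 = 8*a^3 + a^2*(76 - 30*b) + a*(-41*b^2 - 111*b + 168) + 63*b^3 - 427*b^2 + 294*b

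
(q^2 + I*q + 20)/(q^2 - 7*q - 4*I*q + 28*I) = (q + 5*I)/(q - 7)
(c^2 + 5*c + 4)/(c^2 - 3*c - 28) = (c + 1)/(c - 7)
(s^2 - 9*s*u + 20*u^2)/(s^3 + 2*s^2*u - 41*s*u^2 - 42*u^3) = (s^2 - 9*s*u + 20*u^2)/(s^3 + 2*s^2*u - 41*s*u^2 - 42*u^3)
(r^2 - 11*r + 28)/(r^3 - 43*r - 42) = (r - 4)/(r^2 + 7*r + 6)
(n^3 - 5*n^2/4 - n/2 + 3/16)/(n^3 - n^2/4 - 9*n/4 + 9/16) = (2*n + 1)/(2*n + 3)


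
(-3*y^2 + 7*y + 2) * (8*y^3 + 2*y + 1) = -24*y^5 + 56*y^4 + 10*y^3 + 11*y^2 + 11*y + 2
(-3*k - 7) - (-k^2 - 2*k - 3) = k^2 - k - 4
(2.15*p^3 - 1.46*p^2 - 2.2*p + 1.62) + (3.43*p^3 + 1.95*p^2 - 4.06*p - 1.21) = 5.58*p^3 + 0.49*p^2 - 6.26*p + 0.41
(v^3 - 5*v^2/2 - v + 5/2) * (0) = 0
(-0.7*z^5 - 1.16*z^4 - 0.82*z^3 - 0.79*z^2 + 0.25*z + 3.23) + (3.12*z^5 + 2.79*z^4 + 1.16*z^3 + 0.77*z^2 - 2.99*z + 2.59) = 2.42*z^5 + 1.63*z^4 + 0.34*z^3 - 0.02*z^2 - 2.74*z + 5.82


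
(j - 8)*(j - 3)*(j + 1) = j^3 - 10*j^2 + 13*j + 24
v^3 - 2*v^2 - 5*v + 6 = (v - 3)*(v - 1)*(v + 2)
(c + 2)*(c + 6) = c^2 + 8*c + 12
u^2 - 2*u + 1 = (u - 1)^2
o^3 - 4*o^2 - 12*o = o*(o - 6)*(o + 2)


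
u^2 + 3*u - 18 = (u - 3)*(u + 6)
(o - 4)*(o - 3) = o^2 - 7*o + 12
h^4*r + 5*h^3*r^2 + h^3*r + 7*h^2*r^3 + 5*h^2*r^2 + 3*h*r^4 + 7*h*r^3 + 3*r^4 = (h + r)^2*(h + 3*r)*(h*r + r)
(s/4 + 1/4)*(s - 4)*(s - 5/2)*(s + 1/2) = s^4/4 - 5*s^3/4 + 3*s^2/16 + 47*s/16 + 5/4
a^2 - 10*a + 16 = (a - 8)*(a - 2)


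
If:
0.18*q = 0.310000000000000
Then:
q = 1.72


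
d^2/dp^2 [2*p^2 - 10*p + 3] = 4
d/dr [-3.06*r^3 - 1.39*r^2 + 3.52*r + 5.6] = -9.18*r^2 - 2.78*r + 3.52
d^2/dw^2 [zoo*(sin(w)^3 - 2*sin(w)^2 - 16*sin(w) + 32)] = zoo*sin(w) + zoo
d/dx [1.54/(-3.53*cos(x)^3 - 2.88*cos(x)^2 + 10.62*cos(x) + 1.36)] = (-16.3086*cos(x)^2 - 8.8704*cos(x) + 16.3548)*sin(x)/(3.53*cos(x)^3 + 2.88*cos(x)^2 - 10.62*cos(x) - 1.36)^2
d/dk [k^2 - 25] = 2*k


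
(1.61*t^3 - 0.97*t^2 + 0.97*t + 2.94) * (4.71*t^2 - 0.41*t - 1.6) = 7.5831*t^5 - 5.2288*t^4 + 2.3904*t^3 + 15.0017*t^2 - 2.7574*t - 4.704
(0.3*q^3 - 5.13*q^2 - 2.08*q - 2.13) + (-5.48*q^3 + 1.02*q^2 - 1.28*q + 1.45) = -5.18*q^3 - 4.11*q^2 - 3.36*q - 0.68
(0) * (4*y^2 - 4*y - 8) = 0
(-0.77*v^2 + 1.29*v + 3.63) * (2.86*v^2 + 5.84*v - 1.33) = -2.2022*v^4 - 0.8074*v^3 + 18.9395*v^2 + 19.4835*v - 4.8279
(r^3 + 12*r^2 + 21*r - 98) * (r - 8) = r^4 + 4*r^3 - 75*r^2 - 266*r + 784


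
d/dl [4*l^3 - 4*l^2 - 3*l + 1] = 12*l^2 - 8*l - 3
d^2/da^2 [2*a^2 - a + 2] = 4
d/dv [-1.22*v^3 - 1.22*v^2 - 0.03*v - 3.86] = -3.66*v^2 - 2.44*v - 0.03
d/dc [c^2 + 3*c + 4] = 2*c + 3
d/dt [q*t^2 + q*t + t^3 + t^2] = 2*q*t + q + 3*t^2 + 2*t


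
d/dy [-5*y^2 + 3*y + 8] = 3 - 10*y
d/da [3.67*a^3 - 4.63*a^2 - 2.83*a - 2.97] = 11.01*a^2 - 9.26*a - 2.83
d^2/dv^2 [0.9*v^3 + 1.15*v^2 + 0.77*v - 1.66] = 5.4*v + 2.3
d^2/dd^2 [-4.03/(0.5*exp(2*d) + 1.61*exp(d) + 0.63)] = (-4.03*(1.0*exp(d) + 1.61)*(2.0*exp(d) + 3.22)*exp(d) + (8.06*exp(d) + 6.4883)*(0.5*exp(2*d) + 1.61*exp(d) + 0.63))*exp(d)/(0.5*exp(2*d) + 1.61*exp(d) + 0.63)^3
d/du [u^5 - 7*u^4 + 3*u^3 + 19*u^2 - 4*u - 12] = 5*u^4 - 28*u^3 + 9*u^2 + 38*u - 4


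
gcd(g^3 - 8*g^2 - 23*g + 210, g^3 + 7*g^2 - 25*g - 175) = g + 5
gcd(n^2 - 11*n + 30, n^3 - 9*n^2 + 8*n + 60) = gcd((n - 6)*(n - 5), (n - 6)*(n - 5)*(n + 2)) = n^2 - 11*n + 30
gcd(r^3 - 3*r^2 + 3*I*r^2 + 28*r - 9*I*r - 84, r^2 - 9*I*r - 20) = r - 4*I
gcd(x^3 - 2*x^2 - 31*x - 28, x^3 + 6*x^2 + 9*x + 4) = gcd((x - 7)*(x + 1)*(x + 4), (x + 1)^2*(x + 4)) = x^2 + 5*x + 4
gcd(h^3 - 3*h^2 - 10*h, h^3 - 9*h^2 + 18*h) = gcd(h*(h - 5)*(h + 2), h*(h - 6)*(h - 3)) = h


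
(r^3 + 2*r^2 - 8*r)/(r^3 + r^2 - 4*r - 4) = r*(r + 4)/(r^2 + 3*r + 2)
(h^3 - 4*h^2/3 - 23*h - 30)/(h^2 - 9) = (h^2 - 13*h/3 - 10)/(h - 3)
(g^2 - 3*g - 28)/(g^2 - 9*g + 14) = (g + 4)/(g - 2)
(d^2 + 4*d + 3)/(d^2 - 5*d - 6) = (d + 3)/(d - 6)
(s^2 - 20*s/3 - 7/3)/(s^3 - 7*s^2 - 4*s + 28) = (s + 1/3)/(s^2 - 4)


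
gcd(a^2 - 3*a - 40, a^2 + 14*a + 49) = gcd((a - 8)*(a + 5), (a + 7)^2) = 1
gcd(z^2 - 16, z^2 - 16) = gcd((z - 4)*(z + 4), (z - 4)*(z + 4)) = z^2 - 16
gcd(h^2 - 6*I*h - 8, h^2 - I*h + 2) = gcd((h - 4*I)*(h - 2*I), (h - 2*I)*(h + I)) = h - 2*I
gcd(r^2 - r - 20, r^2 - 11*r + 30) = r - 5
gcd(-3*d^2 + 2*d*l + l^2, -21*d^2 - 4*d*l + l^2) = 3*d + l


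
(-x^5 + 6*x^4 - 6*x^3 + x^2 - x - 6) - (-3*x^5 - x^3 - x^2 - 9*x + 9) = 2*x^5 + 6*x^4 - 5*x^3 + 2*x^2 + 8*x - 15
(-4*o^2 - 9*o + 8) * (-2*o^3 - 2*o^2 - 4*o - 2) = 8*o^5 + 26*o^4 + 18*o^3 + 28*o^2 - 14*o - 16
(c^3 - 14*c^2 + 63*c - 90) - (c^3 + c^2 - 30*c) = -15*c^2 + 93*c - 90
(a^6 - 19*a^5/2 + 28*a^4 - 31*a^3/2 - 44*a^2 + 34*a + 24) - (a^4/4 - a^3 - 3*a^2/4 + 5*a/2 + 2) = a^6 - 19*a^5/2 + 111*a^4/4 - 29*a^3/2 - 173*a^2/4 + 63*a/2 + 22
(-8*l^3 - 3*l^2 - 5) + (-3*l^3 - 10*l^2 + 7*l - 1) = -11*l^3 - 13*l^2 + 7*l - 6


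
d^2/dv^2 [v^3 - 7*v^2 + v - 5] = 6*v - 14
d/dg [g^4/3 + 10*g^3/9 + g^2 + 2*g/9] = 4*g^3/3 + 10*g^2/3 + 2*g + 2/9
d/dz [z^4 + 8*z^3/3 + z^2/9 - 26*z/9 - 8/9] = 4*z^3 + 8*z^2 + 2*z/9 - 26/9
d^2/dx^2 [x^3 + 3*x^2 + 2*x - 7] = 6*x + 6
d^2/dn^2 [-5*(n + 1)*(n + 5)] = -10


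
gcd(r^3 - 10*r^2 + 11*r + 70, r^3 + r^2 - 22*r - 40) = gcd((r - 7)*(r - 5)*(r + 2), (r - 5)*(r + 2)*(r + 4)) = r^2 - 3*r - 10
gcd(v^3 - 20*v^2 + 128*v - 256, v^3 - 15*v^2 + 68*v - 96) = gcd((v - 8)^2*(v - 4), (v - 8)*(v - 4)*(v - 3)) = v^2 - 12*v + 32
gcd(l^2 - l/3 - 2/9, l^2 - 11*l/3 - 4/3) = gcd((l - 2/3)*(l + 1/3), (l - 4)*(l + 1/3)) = l + 1/3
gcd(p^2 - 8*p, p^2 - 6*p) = p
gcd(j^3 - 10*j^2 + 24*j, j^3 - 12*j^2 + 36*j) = j^2 - 6*j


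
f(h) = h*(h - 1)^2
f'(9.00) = 208.00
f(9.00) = 576.00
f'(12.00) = 385.00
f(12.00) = 1452.00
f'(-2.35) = 26.97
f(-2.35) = -26.37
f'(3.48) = 23.41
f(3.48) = 21.40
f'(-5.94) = 130.61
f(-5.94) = -286.09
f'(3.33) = 20.95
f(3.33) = 18.08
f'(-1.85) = 18.67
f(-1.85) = -15.03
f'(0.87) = -0.21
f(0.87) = 0.01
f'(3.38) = 21.75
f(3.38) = 19.15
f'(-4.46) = 78.51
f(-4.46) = -132.96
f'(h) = h*(2*h - 2) + (h - 1)^2 = (h - 1)*(3*h - 1)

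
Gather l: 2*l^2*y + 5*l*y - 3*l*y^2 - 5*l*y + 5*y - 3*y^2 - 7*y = 2*l^2*y - 3*l*y^2 - 3*y^2 - 2*y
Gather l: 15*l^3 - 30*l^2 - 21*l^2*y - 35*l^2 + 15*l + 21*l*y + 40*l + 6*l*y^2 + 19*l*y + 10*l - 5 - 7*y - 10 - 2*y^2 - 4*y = 15*l^3 + l^2*(-21*y - 65) + l*(6*y^2 + 40*y + 65) - 2*y^2 - 11*y - 15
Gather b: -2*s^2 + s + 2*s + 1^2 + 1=-2*s^2 + 3*s + 2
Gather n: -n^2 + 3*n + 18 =-n^2 + 3*n + 18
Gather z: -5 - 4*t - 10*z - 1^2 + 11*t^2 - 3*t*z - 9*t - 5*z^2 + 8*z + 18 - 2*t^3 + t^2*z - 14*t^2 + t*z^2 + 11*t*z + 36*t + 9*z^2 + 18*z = -2*t^3 - 3*t^2 + 23*t + z^2*(t + 4) + z*(t^2 + 8*t + 16) + 12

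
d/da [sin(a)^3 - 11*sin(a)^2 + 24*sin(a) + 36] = (3*sin(a)^2 - 22*sin(a) + 24)*cos(a)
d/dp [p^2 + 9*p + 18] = 2*p + 9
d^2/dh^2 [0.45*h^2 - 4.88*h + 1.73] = 0.900000000000000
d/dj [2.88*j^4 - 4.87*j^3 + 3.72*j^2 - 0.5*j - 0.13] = 11.52*j^3 - 14.61*j^2 + 7.44*j - 0.5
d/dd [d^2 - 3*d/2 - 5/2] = 2*d - 3/2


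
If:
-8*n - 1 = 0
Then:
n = -1/8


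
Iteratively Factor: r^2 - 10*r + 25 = (r - 5)*(r - 5)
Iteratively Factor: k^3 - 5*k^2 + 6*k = (k)*(k^2 - 5*k + 6) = k*(k - 3)*(k - 2)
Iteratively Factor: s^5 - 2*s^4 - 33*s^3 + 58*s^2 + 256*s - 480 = (s - 2)*(s^4 - 33*s^2 - 8*s + 240) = (s - 5)*(s - 2)*(s^3 + 5*s^2 - 8*s - 48) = (s - 5)*(s - 2)*(s + 4)*(s^2 + s - 12) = (s - 5)*(s - 3)*(s - 2)*(s + 4)*(s + 4)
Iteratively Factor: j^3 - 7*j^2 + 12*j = (j - 3)*(j^2 - 4*j) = j*(j - 3)*(j - 4)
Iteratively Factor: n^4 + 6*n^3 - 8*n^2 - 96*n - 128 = (n - 4)*(n^3 + 10*n^2 + 32*n + 32) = (n - 4)*(n + 2)*(n^2 + 8*n + 16) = (n - 4)*(n + 2)*(n + 4)*(n + 4)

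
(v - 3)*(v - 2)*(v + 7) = v^3 + 2*v^2 - 29*v + 42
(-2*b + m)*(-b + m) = 2*b^2 - 3*b*m + m^2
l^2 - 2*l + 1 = (l - 1)^2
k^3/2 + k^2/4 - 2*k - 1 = (k/2 + 1)*(k - 2)*(k + 1/2)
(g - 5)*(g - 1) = g^2 - 6*g + 5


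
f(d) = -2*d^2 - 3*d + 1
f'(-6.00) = 21.00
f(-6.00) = -53.00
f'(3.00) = -15.00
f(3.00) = -26.00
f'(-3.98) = 12.92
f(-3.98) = -18.74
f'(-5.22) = 17.88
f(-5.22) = -37.84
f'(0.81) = -6.24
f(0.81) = -2.74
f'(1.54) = -9.16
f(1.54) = -8.36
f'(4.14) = -19.56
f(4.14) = -45.70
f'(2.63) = -13.52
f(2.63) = -20.72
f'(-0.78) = 0.12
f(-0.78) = 2.12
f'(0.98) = -6.92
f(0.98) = -3.86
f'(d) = -4*d - 3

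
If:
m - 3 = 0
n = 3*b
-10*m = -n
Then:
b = 10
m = 3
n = 30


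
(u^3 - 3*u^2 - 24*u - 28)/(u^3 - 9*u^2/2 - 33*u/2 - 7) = 2*(u + 2)/(2*u + 1)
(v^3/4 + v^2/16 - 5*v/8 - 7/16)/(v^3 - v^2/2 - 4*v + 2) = (4*v^3 + v^2 - 10*v - 7)/(8*(2*v^3 - v^2 - 8*v + 4))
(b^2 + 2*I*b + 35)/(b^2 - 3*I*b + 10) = (b + 7*I)/(b + 2*I)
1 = 1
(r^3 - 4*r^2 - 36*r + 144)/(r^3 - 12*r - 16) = (r^2 - 36)/(r^2 + 4*r + 4)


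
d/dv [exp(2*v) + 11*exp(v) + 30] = (2*exp(v) + 11)*exp(v)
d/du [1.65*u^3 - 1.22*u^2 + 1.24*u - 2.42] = 4.95*u^2 - 2.44*u + 1.24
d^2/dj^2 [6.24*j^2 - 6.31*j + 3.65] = 12.4800000000000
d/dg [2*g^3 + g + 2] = 6*g^2 + 1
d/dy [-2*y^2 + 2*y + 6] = 2 - 4*y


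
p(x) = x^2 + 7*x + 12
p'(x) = 2*x + 7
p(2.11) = 31.22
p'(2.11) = 11.22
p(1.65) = 26.27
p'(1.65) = 10.30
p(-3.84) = -0.13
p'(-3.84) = -0.68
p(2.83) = 39.82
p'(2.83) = 12.66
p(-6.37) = 7.99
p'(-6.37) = -5.74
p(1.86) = 28.48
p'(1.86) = 10.72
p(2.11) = 31.22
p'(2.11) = 11.22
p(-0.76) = 7.26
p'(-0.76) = 5.48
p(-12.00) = 72.00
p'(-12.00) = -17.00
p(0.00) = 12.00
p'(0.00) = 7.00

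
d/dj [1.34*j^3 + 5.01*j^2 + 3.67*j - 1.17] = 4.02*j^2 + 10.02*j + 3.67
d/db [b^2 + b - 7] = 2*b + 1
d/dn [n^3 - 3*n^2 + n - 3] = 3*n^2 - 6*n + 1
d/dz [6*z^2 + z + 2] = 12*z + 1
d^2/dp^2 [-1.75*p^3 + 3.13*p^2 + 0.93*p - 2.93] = 6.26 - 10.5*p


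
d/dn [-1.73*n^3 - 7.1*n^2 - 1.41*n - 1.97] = -5.19*n^2 - 14.2*n - 1.41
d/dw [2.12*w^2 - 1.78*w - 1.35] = 4.24*w - 1.78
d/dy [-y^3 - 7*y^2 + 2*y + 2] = -3*y^2 - 14*y + 2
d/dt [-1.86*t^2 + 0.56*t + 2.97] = 0.56 - 3.72*t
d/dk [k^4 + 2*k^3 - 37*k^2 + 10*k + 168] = 4*k^3 + 6*k^2 - 74*k + 10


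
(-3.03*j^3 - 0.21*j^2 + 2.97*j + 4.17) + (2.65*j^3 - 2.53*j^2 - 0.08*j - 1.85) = -0.38*j^3 - 2.74*j^2 + 2.89*j + 2.32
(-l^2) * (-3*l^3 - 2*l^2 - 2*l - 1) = 3*l^5 + 2*l^4 + 2*l^3 + l^2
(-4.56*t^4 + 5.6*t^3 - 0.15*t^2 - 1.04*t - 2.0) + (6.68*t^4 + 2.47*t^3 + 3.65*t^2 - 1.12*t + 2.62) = 2.12*t^4 + 8.07*t^3 + 3.5*t^2 - 2.16*t + 0.62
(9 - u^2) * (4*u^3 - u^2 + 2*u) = -4*u^5 + u^4 + 34*u^3 - 9*u^2 + 18*u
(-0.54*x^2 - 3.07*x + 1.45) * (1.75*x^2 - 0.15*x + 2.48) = -0.945*x^4 - 5.2915*x^3 + 1.6588*x^2 - 7.8311*x + 3.596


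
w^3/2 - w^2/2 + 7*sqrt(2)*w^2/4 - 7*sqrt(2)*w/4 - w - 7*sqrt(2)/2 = (w/2 + 1/2)*(w - 2)*(w + 7*sqrt(2)/2)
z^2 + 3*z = z*(z + 3)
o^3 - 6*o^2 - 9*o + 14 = (o - 7)*(o - 1)*(o + 2)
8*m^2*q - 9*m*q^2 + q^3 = q*(-8*m + q)*(-m + q)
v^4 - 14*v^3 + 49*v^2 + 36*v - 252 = (v - 7)*(v - 6)*(v - 3)*(v + 2)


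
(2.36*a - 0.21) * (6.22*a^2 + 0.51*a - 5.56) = 14.6792*a^3 - 0.1026*a^2 - 13.2287*a + 1.1676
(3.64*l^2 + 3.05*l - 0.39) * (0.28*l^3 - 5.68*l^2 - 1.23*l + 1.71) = 1.0192*l^5 - 19.8212*l^4 - 21.9104*l^3 + 4.6881*l^2 + 5.6952*l - 0.6669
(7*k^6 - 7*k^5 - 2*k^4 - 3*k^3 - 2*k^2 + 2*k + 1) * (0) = 0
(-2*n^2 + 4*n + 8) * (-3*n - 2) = 6*n^3 - 8*n^2 - 32*n - 16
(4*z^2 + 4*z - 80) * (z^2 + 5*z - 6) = 4*z^4 + 24*z^3 - 84*z^2 - 424*z + 480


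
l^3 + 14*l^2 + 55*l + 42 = (l + 1)*(l + 6)*(l + 7)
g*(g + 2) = g^2 + 2*g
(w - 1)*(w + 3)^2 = w^3 + 5*w^2 + 3*w - 9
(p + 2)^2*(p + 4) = p^3 + 8*p^2 + 20*p + 16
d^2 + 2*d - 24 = (d - 4)*(d + 6)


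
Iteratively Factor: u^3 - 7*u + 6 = (u + 3)*(u^2 - 3*u + 2) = (u - 1)*(u + 3)*(u - 2)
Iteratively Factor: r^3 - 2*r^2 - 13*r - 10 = (r + 2)*(r^2 - 4*r - 5) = (r + 1)*(r + 2)*(r - 5)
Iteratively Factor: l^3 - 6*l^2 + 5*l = (l - 5)*(l^2 - l) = (l - 5)*(l - 1)*(l)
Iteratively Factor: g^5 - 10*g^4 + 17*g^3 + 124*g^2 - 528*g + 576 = (g + 4)*(g^4 - 14*g^3 + 73*g^2 - 168*g + 144) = (g - 3)*(g + 4)*(g^3 - 11*g^2 + 40*g - 48) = (g - 4)*(g - 3)*(g + 4)*(g^2 - 7*g + 12) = (g - 4)*(g - 3)^2*(g + 4)*(g - 4)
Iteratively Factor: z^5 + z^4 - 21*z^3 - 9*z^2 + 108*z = (z + 4)*(z^4 - 3*z^3 - 9*z^2 + 27*z) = (z - 3)*(z + 4)*(z^3 - 9*z) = z*(z - 3)*(z + 4)*(z^2 - 9) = z*(z - 3)^2*(z + 4)*(z + 3)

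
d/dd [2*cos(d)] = -2*sin(d)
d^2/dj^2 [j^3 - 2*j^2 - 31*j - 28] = 6*j - 4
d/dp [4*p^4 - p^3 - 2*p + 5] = 16*p^3 - 3*p^2 - 2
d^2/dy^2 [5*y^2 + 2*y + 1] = 10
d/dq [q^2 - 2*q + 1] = 2*q - 2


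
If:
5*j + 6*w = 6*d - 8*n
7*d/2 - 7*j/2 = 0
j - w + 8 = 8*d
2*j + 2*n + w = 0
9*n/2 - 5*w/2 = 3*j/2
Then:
No Solution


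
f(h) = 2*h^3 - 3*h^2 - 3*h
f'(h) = 6*h^2 - 6*h - 3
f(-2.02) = -22.67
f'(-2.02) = 33.60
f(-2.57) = -46.05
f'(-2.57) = 52.05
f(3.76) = 52.62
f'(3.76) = 59.27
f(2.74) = 10.40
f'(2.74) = 25.61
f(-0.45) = 0.56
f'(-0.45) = 0.92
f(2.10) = -1.01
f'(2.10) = 10.86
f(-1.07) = -2.67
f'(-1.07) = 10.29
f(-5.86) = -487.90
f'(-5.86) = 238.20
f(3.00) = 18.00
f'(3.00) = 33.00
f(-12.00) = -3852.00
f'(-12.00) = 933.00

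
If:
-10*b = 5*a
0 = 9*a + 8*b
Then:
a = 0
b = 0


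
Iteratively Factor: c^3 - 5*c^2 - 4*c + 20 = (c + 2)*(c^2 - 7*c + 10) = (c - 2)*(c + 2)*(c - 5)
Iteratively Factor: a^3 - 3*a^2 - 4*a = (a)*(a^2 - 3*a - 4) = a*(a - 4)*(a + 1)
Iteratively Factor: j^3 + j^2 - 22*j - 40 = (j - 5)*(j^2 + 6*j + 8) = (j - 5)*(j + 4)*(j + 2)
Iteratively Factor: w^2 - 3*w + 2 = (w - 2)*(w - 1)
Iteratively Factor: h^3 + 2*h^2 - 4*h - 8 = (h - 2)*(h^2 + 4*h + 4) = (h - 2)*(h + 2)*(h + 2)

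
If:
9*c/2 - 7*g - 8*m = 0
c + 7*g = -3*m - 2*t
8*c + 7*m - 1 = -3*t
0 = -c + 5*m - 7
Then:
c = -386/53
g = -1713/371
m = -3/53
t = 1054/53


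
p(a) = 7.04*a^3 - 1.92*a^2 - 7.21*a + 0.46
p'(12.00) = 2987.99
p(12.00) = 11802.58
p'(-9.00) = 1738.07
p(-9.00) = -5222.33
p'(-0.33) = -3.64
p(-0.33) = 2.38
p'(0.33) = -6.18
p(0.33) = -1.88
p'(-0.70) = 5.83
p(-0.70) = 2.15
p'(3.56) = 246.79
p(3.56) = 268.09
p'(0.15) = -7.31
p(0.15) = -0.64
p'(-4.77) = 491.65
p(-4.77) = -772.89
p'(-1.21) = 28.36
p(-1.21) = -6.10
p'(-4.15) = 372.47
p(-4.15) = -505.86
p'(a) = 21.12*a^2 - 3.84*a - 7.21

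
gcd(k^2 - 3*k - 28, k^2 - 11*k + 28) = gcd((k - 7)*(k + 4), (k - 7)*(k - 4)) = k - 7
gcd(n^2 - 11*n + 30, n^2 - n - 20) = n - 5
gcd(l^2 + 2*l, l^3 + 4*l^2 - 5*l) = l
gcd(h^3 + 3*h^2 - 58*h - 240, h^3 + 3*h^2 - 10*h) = h + 5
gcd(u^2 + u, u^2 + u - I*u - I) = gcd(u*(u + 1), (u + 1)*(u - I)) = u + 1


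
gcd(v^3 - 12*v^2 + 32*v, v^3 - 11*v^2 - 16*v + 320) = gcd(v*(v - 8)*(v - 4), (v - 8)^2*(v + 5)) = v - 8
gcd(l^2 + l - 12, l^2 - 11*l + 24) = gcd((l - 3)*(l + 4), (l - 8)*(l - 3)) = l - 3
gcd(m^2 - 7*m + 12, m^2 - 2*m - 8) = m - 4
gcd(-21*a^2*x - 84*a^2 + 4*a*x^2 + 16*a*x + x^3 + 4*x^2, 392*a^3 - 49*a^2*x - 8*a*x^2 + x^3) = 7*a + x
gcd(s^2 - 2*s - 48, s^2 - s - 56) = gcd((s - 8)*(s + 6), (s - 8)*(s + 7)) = s - 8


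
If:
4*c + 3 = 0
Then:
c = -3/4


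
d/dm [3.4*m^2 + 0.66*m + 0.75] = 6.8*m + 0.66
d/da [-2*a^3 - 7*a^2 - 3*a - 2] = -6*a^2 - 14*a - 3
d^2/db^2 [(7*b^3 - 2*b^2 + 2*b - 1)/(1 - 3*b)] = 2*(-63*b^3 + 63*b^2 - 21*b + 5)/(27*b^3 - 27*b^2 + 9*b - 1)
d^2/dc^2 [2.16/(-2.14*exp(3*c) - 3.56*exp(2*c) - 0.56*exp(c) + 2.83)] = (-2.16*(6.42*exp(2*c) + 7.12*exp(c) + 0.56)*(12.84*exp(2*c) + 14.24*exp(c) + 1.12)*exp(c) + (41.6016*exp(2*c) + 30.7584*exp(c) + 1.2096)*(2.14*exp(3*c) + 3.56*exp(2*c) + 0.56*exp(c) - 2.83))*exp(c)/(2.14*exp(3*c) + 3.56*exp(2*c) + 0.56*exp(c) - 2.83)^3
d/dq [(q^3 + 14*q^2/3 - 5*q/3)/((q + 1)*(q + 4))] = (3*q^4 + 30*q^3 + 111*q^2 + 112*q - 20)/(3*(q^4 + 10*q^3 + 33*q^2 + 40*q + 16))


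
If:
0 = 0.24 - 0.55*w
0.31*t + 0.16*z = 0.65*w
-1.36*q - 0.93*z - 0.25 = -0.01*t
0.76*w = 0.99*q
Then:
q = 0.33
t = 1.30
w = 0.44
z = -0.74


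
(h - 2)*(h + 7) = h^2 + 5*h - 14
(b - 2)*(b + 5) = b^2 + 3*b - 10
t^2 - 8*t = t*(t - 8)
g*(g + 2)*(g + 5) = g^3 + 7*g^2 + 10*g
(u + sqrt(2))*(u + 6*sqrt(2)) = u^2 + 7*sqrt(2)*u + 12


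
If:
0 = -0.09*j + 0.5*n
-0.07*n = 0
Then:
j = 0.00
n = 0.00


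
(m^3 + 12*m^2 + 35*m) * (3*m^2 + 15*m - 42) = 3*m^5 + 51*m^4 + 243*m^3 + 21*m^2 - 1470*m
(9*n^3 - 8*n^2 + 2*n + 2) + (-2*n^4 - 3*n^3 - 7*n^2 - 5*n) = -2*n^4 + 6*n^3 - 15*n^2 - 3*n + 2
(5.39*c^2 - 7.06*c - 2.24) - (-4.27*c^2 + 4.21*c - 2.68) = 9.66*c^2 - 11.27*c + 0.44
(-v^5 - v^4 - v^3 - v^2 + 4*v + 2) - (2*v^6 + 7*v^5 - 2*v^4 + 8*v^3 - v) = -2*v^6 - 8*v^5 + v^4 - 9*v^3 - v^2 + 5*v + 2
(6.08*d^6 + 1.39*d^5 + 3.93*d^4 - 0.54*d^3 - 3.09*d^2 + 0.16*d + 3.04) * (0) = 0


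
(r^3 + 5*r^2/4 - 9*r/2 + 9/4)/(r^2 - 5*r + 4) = (4*r^2 + 9*r - 9)/(4*(r - 4))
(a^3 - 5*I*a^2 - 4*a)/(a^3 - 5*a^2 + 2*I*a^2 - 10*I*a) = (a^2 - 5*I*a - 4)/(a^2 + a*(-5 + 2*I) - 10*I)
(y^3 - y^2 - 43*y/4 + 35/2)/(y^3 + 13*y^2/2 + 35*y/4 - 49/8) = 2*(2*y^2 - 9*y + 10)/(4*y^2 + 12*y - 7)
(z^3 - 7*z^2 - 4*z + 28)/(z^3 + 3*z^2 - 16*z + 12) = (z^2 - 5*z - 14)/(z^2 + 5*z - 6)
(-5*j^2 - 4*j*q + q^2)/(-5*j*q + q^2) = (j + q)/q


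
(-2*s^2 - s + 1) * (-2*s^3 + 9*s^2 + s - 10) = 4*s^5 - 16*s^4 - 13*s^3 + 28*s^2 + 11*s - 10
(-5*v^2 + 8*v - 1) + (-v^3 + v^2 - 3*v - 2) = -v^3 - 4*v^2 + 5*v - 3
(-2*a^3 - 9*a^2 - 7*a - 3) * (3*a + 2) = -6*a^4 - 31*a^3 - 39*a^2 - 23*a - 6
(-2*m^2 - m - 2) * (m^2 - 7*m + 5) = -2*m^4 + 13*m^3 - 5*m^2 + 9*m - 10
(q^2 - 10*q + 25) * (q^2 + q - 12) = q^4 - 9*q^3 + 3*q^2 + 145*q - 300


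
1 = 1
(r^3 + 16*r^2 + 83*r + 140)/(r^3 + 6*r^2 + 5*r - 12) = (r^2 + 12*r + 35)/(r^2 + 2*r - 3)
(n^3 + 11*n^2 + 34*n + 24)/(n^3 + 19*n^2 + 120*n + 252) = (n^2 + 5*n + 4)/(n^2 + 13*n + 42)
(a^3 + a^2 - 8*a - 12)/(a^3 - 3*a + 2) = (a^2 - a - 6)/(a^2 - 2*a + 1)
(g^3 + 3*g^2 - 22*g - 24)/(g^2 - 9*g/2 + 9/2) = 2*(g^3 + 3*g^2 - 22*g - 24)/(2*g^2 - 9*g + 9)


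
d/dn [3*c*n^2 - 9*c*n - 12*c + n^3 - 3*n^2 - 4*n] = 6*c*n - 9*c + 3*n^2 - 6*n - 4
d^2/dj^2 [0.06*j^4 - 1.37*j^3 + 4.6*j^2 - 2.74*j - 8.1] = 0.72*j^2 - 8.22*j + 9.2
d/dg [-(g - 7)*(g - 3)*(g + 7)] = -3*g^2 + 6*g + 49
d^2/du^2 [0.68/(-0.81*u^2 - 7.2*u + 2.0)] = (0.892296*u^2 + 7.93152*u - 0.68*(1.62*u + 7.2)*(3.24*u + 14.4) - 2.2032)/(0.81*u^2 + 7.2*u - 2.0)^3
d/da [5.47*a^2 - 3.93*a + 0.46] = 10.94*a - 3.93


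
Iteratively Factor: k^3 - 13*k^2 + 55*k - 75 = (k - 5)*(k^2 - 8*k + 15) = (k - 5)^2*(k - 3)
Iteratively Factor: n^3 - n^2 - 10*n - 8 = (n - 4)*(n^2 + 3*n + 2) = (n - 4)*(n + 1)*(n + 2)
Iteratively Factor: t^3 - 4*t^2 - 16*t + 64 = (t - 4)*(t^2 - 16) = (t - 4)^2*(t + 4)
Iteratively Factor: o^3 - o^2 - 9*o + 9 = (o + 3)*(o^2 - 4*o + 3) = (o - 3)*(o + 3)*(o - 1)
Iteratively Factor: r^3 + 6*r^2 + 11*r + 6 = (r + 3)*(r^2 + 3*r + 2) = (r + 2)*(r + 3)*(r + 1)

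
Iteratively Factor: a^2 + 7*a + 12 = (a + 4)*(a + 3)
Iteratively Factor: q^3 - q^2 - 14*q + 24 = (q - 3)*(q^2 + 2*q - 8) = (q - 3)*(q + 4)*(q - 2)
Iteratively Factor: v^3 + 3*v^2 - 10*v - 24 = (v - 3)*(v^2 + 6*v + 8) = (v - 3)*(v + 4)*(v + 2)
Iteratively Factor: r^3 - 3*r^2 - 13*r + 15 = (r - 5)*(r^2 + 2*r - 3) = (r - 5)*(r - 1)*(r + 3)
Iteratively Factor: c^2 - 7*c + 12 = (c - 4)*(c - 3)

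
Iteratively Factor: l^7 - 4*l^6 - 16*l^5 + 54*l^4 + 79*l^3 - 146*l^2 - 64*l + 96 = (l - 1)*(l^6 - 3*l^5 - 19*l^4 + 35*l^3 + 114*l^2 - 32*l - 96) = (l - 4)*(l - 1)*(l^5 + l^4 - 15*l^3 - 25*l^2 + 14*l + 24) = (l - 4)*(l - 1)*(l + 1)*(l^4 - 15*l^2 - 10*l + 24) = (l - 4)*(l - 1)*(l + 1)*(l + 2)*(l^3 - 2*l^2 - 11*l + 12) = (l - 4)^2*(l - 1)*(l + 1)*(l + 2)*(l^2 + 2*l - 3) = (l - 4)^2*(l - 1)*(l + 1)*(l + 2)*(l + 3)*(l - 1)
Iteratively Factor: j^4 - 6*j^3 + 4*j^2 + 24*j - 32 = (j - 4)*(j^3 - 2*j^2 - 4*j + 8) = (j - 4)*(j - 2)*(j^2 - 4) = (j - 4)*(j - 2)^2*(j + 2)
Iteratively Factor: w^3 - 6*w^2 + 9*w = (w - 3)*(w^2 - 3*w) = w*(w - 3)*(w - 3)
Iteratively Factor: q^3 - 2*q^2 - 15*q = (q)*(q^2 - 2*q - 15) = q*(q - 5)*(q + 3)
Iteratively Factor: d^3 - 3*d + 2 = (d + 2)*(d^2 - 2*d + 1) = (d - 1)*(d + 2)*(d - 1)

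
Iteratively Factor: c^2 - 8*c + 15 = (c - 3)*(c - 5)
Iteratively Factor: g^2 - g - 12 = (g + 3)*(g - 4)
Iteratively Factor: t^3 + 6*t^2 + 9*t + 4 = (t + 1)*(t^2 + 5*t + 4) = (t + 1)^2*(t + 4)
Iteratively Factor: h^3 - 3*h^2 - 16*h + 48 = (h - 3)*(h^2 - 16) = (h - 3)*(h + 4)*(h - 4)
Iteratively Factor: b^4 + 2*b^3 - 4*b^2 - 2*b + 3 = (b - 1)*(b^3 + 3*b^2 - b - 3) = (b - 1)*(b + 3)*(b^2 - 1) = (b - 1)^2*(b + 3)*(b + 1)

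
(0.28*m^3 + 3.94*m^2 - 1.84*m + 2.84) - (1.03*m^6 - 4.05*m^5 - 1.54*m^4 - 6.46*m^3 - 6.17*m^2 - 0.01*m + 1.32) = -1.03*m^6 + 4.05*m^5 + 1.54*m^4 + 6.74*m^3 + 10.11*m^2 - 1.83*m + 1.52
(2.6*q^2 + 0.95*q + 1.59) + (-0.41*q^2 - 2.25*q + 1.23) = 2.19*q^2 - 1.3*q + 2.82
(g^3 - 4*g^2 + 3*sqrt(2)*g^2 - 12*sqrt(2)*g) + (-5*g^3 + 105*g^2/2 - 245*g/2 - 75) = -4*g^3 + 3*sqrt(2)*g^2 + 97*g^2/2 - 245*g/2 - 12*sqrt(2)*g - 75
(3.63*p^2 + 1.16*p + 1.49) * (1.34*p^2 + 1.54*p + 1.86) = 4.8642*p^4 + 7.1446*p^3 + 10.5348*p^2 + 4.4522*p + 2.7714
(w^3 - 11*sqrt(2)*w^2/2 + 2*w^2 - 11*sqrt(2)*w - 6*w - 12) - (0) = w^3 - 11*sqrt(2)*w^2/2 + 2*w^2 - 11*sqrt(2)*w - 6*w - 12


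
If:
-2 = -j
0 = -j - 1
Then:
No Solution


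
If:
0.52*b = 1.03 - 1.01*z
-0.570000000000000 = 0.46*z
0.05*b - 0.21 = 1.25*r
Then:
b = 4.39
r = 0.01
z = -1.24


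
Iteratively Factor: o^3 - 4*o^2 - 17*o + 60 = (o - 5)*(o^2 + o - 12) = (o - 5)*(o + 4)*(o - 3)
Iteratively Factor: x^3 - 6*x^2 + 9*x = (x)*(x^2 - 6*x + 9) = x*(x - 3)*(x - 3)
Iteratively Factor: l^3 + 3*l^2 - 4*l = (l)*(l^2 + 3*l - 4) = l*(l + 4)*(l - 1)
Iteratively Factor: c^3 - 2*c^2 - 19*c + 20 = (c + 4)*(c^2 - 6*c + 5) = (c - 5)*(c + 4)*(c - 1)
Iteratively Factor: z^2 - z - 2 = (z - 2)*(z + 1)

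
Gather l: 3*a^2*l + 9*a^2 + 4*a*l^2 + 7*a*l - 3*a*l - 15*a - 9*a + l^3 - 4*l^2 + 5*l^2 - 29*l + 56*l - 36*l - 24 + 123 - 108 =9*a^2 - 24*a + l^3 + l^2*(4*a + 1) + l*(3*a^2 + 4*a - 9) - 9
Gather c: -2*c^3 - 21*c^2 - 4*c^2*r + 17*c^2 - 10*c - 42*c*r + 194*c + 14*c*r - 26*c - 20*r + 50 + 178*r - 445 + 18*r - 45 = -2*c^3 + c^2*(-4*r - 4) + c*(158 - 28*r) + 176*r - 440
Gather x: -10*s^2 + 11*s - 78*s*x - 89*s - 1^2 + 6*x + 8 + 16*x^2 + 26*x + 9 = -10*s^2 - 78*s + 16*x^2 + x*(32 - 78*s) + 16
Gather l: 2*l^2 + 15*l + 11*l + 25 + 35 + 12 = 2*l^2 + 26*l + 72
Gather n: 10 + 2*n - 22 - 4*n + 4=-2*n - 8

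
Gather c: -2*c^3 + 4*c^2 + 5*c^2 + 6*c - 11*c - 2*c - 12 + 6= -2*c^3 + 9*c^2 - 7*c - 6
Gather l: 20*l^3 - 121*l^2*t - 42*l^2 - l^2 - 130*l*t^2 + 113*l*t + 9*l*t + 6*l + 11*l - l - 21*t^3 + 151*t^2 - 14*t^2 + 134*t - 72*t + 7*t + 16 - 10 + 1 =20*l^3 + l^2*(-121*t - 43) + l*(-130*t^2 + 122*t + 16) - 21*t^3 + 137*t^2 + 69*t + 7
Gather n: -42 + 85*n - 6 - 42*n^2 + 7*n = -42*n^2 + 92*n - 48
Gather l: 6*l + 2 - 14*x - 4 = 6*l - 14*x - 2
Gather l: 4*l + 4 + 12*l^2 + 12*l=12*l^2 + 16*l + 4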